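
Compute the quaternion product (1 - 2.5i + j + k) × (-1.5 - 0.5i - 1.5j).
-1.25 + 4.75i - 3.5j + 2.75k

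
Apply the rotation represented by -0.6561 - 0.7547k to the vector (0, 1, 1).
(-0.99, -0.139, 1)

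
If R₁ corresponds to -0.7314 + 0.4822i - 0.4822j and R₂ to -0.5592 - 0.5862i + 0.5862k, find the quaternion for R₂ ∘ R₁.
0.6917 + 0.4418i + 0.5523j - 0.1461k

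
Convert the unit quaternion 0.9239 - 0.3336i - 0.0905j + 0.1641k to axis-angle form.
axis = (-0.8719, -0.2365, 0.4289), θ = π/4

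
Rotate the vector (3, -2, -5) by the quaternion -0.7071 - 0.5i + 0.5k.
(2.586, 1.414, -5.414)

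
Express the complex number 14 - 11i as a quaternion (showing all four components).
14 - 11i + 0j + 0k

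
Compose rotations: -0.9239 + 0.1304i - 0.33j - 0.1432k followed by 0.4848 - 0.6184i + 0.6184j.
-0.1632 + 0.546i - 0.8199j + 0.054k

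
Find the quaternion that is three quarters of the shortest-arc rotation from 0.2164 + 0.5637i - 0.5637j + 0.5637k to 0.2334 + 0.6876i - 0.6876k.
0.2927 + 0.835i - 0.2094j - 0.4162k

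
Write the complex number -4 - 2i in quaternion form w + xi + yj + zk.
-4 - 2i + 0j + 0k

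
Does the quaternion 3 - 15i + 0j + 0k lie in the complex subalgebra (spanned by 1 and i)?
Yes. The quaternion 3 - 15i has j- and k-coefficients y = z = 0, so it lies in the complex subalgebra spanned by 1 and i.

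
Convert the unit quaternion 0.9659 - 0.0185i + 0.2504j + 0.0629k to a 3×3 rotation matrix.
[[0.8667, -0.1308, 0.4814], [0.1122, 0.9914, 0.0672], [-0.4861, -0.0042, 0.8739]]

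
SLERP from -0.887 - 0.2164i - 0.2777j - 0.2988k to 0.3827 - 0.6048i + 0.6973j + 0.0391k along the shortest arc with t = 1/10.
-0.8832 - 0.1279i - 0.3489j - 0.2862k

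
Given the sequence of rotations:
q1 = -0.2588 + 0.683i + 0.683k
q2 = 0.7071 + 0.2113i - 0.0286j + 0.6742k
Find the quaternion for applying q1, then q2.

q2 · q1 = -0.7878 + 0.4087i + 0.3236j + 0.328k
-0.7878 + 0.4087i + 0.3236j + 0.328k


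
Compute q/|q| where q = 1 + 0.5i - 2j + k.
0.4 + 0.2i - 0.8j + 0.4k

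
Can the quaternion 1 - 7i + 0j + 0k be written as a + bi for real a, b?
Yes. The quaternion 1 - 7i has j- and k-coefficients y = z = 0, so it lies in the complex subalgebra spanned by 1 and i.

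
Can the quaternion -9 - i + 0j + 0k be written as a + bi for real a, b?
Yes. The quaternion -9 - i has j- and k-coefficients y = z = 0, so it lies in the complex subalgebra spanned by 1 and i.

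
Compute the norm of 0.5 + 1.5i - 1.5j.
2.179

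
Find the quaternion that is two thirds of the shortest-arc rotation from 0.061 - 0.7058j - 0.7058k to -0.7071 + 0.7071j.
0.5431 - 0.7936j - 0.2742k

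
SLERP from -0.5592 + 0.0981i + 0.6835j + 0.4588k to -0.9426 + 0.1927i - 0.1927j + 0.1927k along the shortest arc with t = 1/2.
-0.8663 + 0.1677i + 0.2831j + 0.3758k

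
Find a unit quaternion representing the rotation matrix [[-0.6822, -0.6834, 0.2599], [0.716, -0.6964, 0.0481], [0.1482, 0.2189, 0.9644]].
0.3827 + 0.1116i + 0.073j + 0.9142k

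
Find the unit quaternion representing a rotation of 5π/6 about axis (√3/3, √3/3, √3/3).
0.2588 + 0.5577i + 0.5577j + 0.5577k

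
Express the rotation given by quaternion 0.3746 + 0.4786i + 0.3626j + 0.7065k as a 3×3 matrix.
[[-0.2612, -0.1822, 0.9479], [0.8764, -0.4564, 0.1538], [0.4046, 0.8709, 0.2789]]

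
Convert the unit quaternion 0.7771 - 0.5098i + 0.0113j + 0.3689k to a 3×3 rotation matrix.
[[0.7276, -0.5849, -0.3586], [0.5618, 0.208, 0.8007], [-0.3937, -0.784, 0.48]]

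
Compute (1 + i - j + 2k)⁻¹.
0.1429 - 0.1429i + 0.1429j - 0.2857k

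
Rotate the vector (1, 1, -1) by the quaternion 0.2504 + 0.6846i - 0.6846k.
(1.343, -0.875, -0.657)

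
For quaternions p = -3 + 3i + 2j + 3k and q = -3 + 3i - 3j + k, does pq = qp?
No: pq = 3 - 7i + 9j - 27k ≠ 3 - 29i - 3j + 3k = qp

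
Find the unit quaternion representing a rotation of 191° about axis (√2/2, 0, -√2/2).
-0.0958 + 0.7039i - 0.7039k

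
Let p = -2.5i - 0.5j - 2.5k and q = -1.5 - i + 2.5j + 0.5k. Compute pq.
9.75i + 4.5j - 3k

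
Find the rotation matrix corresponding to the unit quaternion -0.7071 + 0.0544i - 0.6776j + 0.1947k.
[[0.0059, 0.2016, 0.9794], [-0.3491, 0.9183, -0.1869], [-0.9371, -0.3408, 0.0758]]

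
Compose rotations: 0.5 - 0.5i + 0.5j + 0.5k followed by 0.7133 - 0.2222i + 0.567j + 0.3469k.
-0.2114 - 0.3577i + 0.5778j + 0.7025k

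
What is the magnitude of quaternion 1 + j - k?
√3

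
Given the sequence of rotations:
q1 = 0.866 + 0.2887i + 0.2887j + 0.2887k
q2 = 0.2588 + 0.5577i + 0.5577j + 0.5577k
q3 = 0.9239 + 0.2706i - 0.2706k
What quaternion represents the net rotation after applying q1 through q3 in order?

q2 · q1 = -0.2589 + 0.5577i + 0.5577j + 0.5577k
q3 · q2 · q1 = -0.2392 + 0.5961i + 0.2134j + 0.7362k
-0.2392 + 0.5961i + 0.2134j + 0.7362k


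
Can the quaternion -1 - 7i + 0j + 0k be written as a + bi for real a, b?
Yes. The quaternion -1 - 7i has j- and k-coefficients y = z = 0, so it lies in the complex subalgebra spanned by 1 and i.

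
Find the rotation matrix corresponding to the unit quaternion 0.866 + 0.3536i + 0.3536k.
[[0.7499, -0.6124, 0.2501], [0.6124, 0.4999, -0.6124], [0.2501, 0.6124, 0.7499]]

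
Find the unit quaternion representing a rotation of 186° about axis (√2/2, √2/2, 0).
-0.0523 + 0.7061i + 0.7061j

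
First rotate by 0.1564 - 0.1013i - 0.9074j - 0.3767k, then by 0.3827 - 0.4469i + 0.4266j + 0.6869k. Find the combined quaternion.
0.6604 + 0.3539i - 0.5185j + 0.412k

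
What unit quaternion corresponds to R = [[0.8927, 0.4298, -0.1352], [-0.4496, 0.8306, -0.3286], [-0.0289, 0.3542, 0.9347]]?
0.9563 + 0.1785i - 0.0278j - 0.2299k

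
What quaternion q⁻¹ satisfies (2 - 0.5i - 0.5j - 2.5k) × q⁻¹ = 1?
0.186 + 0.0465i + 0.0465j + 0.2326k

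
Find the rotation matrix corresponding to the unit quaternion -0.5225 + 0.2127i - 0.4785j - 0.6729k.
[[-0.3635, -0.9067, 0.2138], [0.4996, 0.0039, 0.8662], [-0.7863, 0.4217, 0.4516]]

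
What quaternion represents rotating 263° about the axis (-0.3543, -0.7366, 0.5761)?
-0.6626 - 0.2654i - 0.5517j + 0.4315k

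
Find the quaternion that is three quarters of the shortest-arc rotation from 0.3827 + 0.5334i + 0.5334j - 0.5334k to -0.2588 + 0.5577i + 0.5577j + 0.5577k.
-0.0949 + 0.6702i + 0.6702j + 0.3044k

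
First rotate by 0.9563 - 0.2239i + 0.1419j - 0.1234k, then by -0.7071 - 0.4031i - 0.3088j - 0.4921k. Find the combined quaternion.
-0.7834 - 0.1192i - 0.3352j - 0.5097k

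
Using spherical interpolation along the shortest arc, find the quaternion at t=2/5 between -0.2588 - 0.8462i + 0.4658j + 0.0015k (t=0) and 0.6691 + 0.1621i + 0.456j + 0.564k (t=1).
-0.5748 - 0.7481i + 0.1073j - 0.3138k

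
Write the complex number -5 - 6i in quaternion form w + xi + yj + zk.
-5 - 6i + 0j + 0k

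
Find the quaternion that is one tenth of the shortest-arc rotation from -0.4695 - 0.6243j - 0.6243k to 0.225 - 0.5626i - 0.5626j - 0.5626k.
-0.4089 - 0.0652i - 0.6436j - 0.6436k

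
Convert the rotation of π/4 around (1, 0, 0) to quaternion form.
0.9239 + 0.3827i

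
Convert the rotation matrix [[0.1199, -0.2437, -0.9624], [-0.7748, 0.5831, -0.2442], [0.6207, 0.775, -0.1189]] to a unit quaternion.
0.6293 + 0.4049i - 0.6289j - 0.211k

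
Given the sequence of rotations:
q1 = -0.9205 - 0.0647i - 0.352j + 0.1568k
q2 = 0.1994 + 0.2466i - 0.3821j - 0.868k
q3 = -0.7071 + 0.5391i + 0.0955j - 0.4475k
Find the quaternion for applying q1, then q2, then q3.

q2 · q1 = -0.166 - 0.6053i + 0.299j + 0.7187k
q3 · q2 · q1 = 0.7368 + 0.541i - 0.3439j - 0.2149k
0.7368 + 0.541i - 0.3439j - 0.2149k


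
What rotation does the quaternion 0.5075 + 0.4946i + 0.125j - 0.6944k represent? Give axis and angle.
axis = (0.574, 0.1451, -0.8059), θ = 119°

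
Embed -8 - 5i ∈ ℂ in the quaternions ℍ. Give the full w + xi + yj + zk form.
-8 - 5i + 0j + 0k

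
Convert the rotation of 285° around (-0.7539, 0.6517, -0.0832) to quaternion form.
-0.7934 - 0.4589i + 0.3967j - 0.0506k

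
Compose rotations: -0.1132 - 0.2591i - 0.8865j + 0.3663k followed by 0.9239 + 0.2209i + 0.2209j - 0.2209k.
0.2294 - 0.3793i - 0.8677j + 0.2248k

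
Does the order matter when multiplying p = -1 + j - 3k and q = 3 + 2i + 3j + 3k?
Yes: pq = 3 + 10i - 6j - 14k ≠ 3 - 14i + 6j - 10k = qp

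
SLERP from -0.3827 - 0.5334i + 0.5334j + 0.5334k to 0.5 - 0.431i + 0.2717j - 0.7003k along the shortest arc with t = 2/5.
-0.554 - 0.1699i + 0.255j + 0.774k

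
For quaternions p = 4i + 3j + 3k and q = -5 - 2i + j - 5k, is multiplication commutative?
No: pq = 20 - 38i - j - 5k ≠ 20 - 2i - 29j - 25k = qp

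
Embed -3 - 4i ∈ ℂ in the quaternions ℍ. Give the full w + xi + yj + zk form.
-3 - 4i + 0j + 0k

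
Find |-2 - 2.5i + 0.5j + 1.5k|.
3.571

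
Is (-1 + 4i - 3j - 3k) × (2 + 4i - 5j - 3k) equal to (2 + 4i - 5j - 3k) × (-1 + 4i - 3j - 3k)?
No: pq = -42 - 2i - j - 11k ≠ -42 + 10i - j + 5k = qp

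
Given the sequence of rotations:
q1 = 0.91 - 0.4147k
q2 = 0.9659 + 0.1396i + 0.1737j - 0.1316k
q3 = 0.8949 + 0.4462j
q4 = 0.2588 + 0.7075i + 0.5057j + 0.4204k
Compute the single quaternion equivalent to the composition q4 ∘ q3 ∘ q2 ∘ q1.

q2 · q1 = 0.8244 + 0.055i + 0.216j - 0.5203k
q3 · q2 · q1 = 0.6414 - 0.1829i + 0.5611j - 0.4902k
q4 · q3 · q2 · q1 = 0.2177 - 0.0773i + 0.7395j + 0.6323k
0.2177 - 0.0773i + 0.7395j + 0.6323k


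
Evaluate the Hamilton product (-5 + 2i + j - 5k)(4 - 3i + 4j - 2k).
-28 + 41i + 3j + k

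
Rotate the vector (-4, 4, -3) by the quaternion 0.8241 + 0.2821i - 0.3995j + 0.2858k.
(-3.364, 3.807, -3.897)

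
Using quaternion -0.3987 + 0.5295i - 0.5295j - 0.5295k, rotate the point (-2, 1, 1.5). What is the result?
(-0.948, 1.63, 1.922)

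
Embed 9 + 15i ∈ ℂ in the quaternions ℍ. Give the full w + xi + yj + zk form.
9 + 15i + 0j + 0k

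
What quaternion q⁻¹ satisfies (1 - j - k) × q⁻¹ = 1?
0.3333 + 0.3333j + 0.3333k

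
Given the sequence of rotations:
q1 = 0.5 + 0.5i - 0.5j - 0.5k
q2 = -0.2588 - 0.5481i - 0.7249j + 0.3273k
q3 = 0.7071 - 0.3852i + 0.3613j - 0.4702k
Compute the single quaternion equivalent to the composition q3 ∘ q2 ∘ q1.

q2 · q1 = -0.0541 + 0.1226i - 0.3434j + 0.9295k
q3 · q2 · q1 = 0.5701 + 0.2819i + 0.038j + 0.7707k
0.5701 + 0.2819i + 0.038j + 0.7707k


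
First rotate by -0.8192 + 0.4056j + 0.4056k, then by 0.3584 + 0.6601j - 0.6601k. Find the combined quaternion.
-0.2936 + 0.5355i - 0.3954j + 0.6861k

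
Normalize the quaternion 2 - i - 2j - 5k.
0.343 - 0.1715i - 0.343j - 0.8575k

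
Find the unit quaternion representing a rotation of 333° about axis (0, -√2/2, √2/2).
-0.9724 - 0.1651j + 0.1651k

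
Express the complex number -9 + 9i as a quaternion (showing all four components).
-9 + 9i + 0j + 0k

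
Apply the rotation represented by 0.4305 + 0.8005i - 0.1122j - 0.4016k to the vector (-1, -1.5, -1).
(-0.162, 2.031, -0.316)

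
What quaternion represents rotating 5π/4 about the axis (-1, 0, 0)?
-0.3827 - 0.9239i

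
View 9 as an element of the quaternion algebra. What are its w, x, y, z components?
9 + 0i + 0j + 0k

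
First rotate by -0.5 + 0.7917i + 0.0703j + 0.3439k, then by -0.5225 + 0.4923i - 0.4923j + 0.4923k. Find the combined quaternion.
-0.2632 - 0.8637i + 0.4299j - 0.0015k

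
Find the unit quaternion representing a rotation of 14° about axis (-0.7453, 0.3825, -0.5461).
0.9925 - 0.0908i + 0.0466j - 0.0666k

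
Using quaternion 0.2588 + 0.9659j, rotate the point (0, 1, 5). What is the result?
(2.5, 1, -4.33)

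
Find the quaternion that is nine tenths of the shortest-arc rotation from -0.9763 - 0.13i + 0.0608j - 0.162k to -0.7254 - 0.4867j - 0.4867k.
-0.77 - 0.0142i - 0.4387j - 0.463k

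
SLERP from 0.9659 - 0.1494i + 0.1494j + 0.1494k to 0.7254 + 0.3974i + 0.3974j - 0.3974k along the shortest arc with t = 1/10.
0.9743 - 0.0927i + 0.1832j + 0.0927k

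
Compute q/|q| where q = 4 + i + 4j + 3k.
0.6172 + 0.1543i + 0.6172j + 0.4629k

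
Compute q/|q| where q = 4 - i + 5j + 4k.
0.5252 - 0.1313i + 0.6565j + 0.5252k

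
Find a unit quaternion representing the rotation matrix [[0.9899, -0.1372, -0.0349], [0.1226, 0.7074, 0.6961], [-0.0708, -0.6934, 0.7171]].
0.9239 - 0.376i + 0.0097j + 0.0703k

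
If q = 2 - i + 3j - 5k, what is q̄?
2 + i - 3j + 5k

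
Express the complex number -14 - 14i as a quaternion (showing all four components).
-14 - 14i + 0j + 0k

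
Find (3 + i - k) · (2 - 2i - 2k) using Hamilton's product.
6 - 4i + 4j - 8k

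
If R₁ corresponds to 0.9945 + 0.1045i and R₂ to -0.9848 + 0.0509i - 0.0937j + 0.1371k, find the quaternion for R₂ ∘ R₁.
-0.9847 - 0.0523i - 0.0789j + 0.1461k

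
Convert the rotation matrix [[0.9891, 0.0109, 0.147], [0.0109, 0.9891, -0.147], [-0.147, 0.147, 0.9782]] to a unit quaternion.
0.9945 + 0.0739i + 0.0739j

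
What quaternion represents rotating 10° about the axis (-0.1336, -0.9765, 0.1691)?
0.9962 - 0.0116i - 0.0851j + 0.0147k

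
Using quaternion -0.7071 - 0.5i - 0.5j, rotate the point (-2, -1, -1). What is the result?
(-2.207, -0.793, 0.707)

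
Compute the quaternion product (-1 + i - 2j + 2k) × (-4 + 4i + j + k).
-12i + 14j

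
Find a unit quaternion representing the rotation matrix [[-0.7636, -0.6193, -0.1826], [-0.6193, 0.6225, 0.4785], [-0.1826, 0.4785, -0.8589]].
-0.3438i + 0.9007j + 0.2656k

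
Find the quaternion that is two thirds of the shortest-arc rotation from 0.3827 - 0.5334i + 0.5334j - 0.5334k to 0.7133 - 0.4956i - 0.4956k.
0.63 - 0.5326i + 0.1891j - 0.5326k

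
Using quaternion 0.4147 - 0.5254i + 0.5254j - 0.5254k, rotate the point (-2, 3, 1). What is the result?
(0.847, 1.547, -3.3)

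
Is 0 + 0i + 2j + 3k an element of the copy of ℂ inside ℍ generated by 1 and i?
No. The quaternion 2j + 3k has j-coefficient y = 2 and k-coefficient z = 3, not both zero, so it does not lie in the complex subalgebra spanned by 1 and i.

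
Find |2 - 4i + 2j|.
√24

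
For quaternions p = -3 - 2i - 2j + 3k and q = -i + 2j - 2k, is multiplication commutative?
No: pq = 8 + i - 13j ≠ 8 + 5i + j + 12k = qp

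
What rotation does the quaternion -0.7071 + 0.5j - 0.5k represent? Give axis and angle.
axis = (0, √2/2, -√2/2), θ = 3π/2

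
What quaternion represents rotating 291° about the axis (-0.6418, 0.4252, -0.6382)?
-0.8241 - 0.3635i + 0.2408j - 0.3615k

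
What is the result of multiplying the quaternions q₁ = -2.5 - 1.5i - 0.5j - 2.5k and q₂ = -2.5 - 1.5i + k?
6.5 + 7i + 6.5j + 3k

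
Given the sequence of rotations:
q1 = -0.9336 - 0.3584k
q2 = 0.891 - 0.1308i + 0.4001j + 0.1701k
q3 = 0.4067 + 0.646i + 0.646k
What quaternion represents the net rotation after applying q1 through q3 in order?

q2 · q1 = -0.7709 - 0.0213i - 0.4204j - 0.4781k
q3 · q2 · q1 = 0.0091 - 0.2351i + 0.1241j - 0.964k
0.0091 - 0.2351i + 0.1241j - 0.964k


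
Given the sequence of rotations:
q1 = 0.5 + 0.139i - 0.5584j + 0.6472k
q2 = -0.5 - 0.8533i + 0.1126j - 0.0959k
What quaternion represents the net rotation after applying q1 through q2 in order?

q2 · q1 = -0.0064 - 0.4768i + 0.8744j + 0.0893k
-0.0064 - 0.4768i + 0.8744j + 0.0893k


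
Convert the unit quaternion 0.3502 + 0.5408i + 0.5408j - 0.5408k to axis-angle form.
axis = (√3/3, √3/3, -√3/3), θ = 139°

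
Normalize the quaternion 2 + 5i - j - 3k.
0.3203 + 0.8006i - 0.1601j - 0.4804k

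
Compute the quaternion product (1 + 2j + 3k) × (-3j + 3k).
-3 + 15i - 3j + 3k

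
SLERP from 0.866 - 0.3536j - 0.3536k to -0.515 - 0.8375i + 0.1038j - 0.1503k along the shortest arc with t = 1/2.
0.8167 + 0.4953i - 0.2705j - 0.1202k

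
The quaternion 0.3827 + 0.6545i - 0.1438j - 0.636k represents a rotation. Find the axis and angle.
axis = (0.7084, -0.1556, -0.6884), θ = 3π/4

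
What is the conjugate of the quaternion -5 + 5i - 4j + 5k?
-5 - 5i + 4j - 5k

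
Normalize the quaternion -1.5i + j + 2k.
-0.5571i + 0.3714j + 0.7428k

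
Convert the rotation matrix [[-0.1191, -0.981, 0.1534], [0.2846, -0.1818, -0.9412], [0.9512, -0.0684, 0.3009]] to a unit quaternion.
0.5 + 0.4364i - 0.3989j + 0.6328k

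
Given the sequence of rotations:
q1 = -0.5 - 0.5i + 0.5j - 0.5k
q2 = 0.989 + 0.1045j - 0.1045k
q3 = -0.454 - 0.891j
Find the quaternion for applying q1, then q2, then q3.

q2 · q1 = -0.599 - 0.4945i + 0.4945j - 0.39k
q3 · q2 · q1 = 0.7125 + 0.572i + 0.3092j - 0.2635k
0.7125 + 0.572i + 0.3092j - 0.2635k


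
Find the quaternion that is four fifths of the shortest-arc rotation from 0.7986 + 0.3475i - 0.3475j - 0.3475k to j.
0.2051 + 0.0892i - 0.9706j - 0.0892k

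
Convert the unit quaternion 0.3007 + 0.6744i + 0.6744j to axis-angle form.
axis = (√2/2, √2/2, 0), θ = 145°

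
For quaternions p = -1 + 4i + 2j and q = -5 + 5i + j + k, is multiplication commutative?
No: pq = -17 - 23i - 15j - 7k ≠ -17 - 27i - 7j + 5k = qp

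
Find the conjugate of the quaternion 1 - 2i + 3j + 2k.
1 + 2i - 3j - 2k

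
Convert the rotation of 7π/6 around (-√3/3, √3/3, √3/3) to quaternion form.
-0.2588 - 0.5577i + 0.5577j + 0.5577k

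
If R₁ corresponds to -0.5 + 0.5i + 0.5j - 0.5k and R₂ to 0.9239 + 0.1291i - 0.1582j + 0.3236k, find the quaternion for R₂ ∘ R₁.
-0.2856 + 0.3147i + 0.7674j - 0.4801k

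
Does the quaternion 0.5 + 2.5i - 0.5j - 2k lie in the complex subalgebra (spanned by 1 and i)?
No. The quaternion 0.5 + 2.5i - 0.5j - 2k has j-coefficient y = -0.5 and k-coefficient z = -2, not both zero, so it does not lie in the complex subalgebra spanned by 1 and i.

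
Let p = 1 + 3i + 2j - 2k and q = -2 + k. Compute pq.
-4i - 7j + 5k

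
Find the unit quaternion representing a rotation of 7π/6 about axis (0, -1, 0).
-0.2588 - 0.9659j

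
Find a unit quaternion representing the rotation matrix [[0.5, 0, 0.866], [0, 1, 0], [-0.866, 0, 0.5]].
0.866 + 0.5j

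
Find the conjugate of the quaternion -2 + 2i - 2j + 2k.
-2 - 2i + 2j - 2k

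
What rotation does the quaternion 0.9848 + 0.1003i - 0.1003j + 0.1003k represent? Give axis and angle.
axis = (√3/3, -√3/3, √3/3), θ = 20°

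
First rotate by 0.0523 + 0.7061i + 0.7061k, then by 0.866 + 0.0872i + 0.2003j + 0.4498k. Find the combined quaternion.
-0.3339 + 0.7575i + 0.2665j + 0.4936k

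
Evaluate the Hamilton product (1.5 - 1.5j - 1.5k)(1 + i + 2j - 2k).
1.5 + 7.5i - 3k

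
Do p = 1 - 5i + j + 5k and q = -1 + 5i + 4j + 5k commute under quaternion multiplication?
No: pq = -5 - 5i + 53j - 25k ≠ -5 + 25i - 47j + 25k = qp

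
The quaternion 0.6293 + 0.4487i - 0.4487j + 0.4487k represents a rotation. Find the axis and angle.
axis = (√3/3, -√3/3, √3/3), θ = 102°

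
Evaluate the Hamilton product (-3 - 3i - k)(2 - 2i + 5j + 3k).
-9 + 5i - 4j - 26k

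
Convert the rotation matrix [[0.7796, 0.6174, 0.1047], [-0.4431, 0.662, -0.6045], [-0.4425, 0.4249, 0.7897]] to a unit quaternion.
0.8988 + 0.2863i + 0.1522j - 0.295k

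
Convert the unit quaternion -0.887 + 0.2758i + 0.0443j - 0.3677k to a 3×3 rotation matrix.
[[0.7257, -0.6279, -0.2814], [0.6767, 0.5775, 0.4567], [-0.1242, -0.5218, 0.8439]]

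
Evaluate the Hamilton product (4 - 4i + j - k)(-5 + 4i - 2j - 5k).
-7 + 29i - 37j - 11k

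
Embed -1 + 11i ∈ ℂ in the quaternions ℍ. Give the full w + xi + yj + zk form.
-1 + 11i + 0j + 0k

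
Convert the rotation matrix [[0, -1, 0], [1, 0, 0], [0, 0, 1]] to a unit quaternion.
0.7071 + 0.7071k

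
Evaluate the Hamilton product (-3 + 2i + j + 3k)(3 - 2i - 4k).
7 + 8i + 5j + 23k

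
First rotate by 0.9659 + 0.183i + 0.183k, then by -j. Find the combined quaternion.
-0.183i - 0.9659j + 0.183k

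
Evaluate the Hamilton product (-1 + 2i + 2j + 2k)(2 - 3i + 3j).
-2 + i - 5j + 16k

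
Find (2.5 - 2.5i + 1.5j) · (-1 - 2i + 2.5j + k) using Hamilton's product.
-11.25 - i + 7.25j - 0.75k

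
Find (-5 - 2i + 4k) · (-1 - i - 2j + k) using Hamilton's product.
-1 + 15i + 8j - 5k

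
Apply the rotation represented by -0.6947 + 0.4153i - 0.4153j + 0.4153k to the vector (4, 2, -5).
(-2.905, -4.228, -4.323)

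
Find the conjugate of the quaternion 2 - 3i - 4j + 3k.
2 + 3i + 4j - 3k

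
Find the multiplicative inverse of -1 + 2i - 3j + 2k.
-0.0556 - 0.1111i + 0.1667j - 0.1111k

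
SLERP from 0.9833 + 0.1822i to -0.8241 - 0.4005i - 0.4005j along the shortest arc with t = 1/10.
0.9775 + 0.2069i + 0.0417j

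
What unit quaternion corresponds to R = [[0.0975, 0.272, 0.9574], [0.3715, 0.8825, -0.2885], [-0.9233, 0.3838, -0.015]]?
0.7009 + 0.2398i + 0.6708j + 0.0355k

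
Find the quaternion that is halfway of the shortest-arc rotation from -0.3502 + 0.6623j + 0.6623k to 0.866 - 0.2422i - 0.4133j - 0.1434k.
-0.6651 + 0.1324i + 0.5882j + 0.4406k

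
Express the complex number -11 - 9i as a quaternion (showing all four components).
-11 - 9i + 0j + 0k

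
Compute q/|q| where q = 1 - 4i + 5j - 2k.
0.1474 - 0.5898i + 0.7372j - 0.2949k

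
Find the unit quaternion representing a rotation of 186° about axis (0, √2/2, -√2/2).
-0.0523 + 0.7061j - 0.7061k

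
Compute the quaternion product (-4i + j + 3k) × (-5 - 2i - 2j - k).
-3 + 25i - 15j - 5k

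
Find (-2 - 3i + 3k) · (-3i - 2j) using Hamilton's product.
-9 + 12i - 5j + 6k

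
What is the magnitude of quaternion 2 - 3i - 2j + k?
√18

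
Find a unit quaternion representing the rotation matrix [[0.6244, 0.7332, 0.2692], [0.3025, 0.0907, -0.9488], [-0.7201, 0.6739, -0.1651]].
0.6225 + 0.6517i + 0.3973j - 0.173k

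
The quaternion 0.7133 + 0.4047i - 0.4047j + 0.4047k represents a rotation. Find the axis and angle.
axis = (√3/3, -√3/3, √3/3), θ = 89°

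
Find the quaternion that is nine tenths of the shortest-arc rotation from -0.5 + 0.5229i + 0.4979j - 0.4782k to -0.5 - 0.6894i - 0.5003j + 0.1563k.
0.4078 + 0.7128i + 0.532j - 0.2063k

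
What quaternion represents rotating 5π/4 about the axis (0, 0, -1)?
-0.3827 - 0.9239k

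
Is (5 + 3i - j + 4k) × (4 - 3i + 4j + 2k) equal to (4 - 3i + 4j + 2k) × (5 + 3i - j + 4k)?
No: pq = 25 - 21i - 2j + 35k ≠ 25 + 15i + 34j + 17k = qp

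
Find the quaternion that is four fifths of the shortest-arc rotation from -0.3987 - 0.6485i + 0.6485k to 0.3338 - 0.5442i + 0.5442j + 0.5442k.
0.1902 - 0.6127i + 0.4616j + 0.6127k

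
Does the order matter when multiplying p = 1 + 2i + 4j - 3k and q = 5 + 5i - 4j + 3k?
Yes: pq = 20 + 15i - 5j - 40k ≠ 20 + 15i + 37j + 16k = qp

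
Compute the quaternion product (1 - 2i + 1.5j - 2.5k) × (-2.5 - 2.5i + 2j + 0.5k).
-9.25 + 8.25i + 5.5j + 6.5k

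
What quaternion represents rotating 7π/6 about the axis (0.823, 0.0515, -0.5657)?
-0.2588 + 0.795i + 0.0497j - 0.5464k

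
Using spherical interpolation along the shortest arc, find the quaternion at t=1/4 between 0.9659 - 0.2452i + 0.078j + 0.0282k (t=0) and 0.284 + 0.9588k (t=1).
0.9157 - 0.209i + 0.0665j + 0.3367k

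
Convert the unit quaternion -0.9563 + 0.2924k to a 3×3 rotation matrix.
[[0.829, 0.5592, 0], [-0.5592, 0.829, 0], [0, 0, 1]]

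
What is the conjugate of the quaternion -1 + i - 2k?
-1 - i + 2k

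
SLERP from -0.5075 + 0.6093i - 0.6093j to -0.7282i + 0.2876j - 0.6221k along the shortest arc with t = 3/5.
-0.2284 + 0.7526i - 0.4632j + 0.4086k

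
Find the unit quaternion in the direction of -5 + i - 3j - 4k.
-0.7001 + 0.14i - 0.4201j - 0.5601k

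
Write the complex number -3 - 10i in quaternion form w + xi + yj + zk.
-3 - 10i + 0j + 0k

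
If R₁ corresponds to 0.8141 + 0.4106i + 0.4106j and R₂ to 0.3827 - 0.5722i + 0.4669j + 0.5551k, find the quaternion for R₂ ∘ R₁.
0.3548 - 0.5366i + 0.7652j + 0.0253k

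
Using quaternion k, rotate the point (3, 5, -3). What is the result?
(-3, -5, -3)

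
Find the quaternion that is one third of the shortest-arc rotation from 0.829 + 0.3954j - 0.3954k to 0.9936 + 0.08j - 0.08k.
0.9075 + 0.297j - 0.297k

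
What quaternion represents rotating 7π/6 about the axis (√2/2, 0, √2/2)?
-0.2588 + 0.683i + 0.683k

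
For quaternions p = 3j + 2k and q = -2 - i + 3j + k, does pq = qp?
No: pq = -11 - 3i - 8j - k ≠ -11 + 3i - 4j - 7k = qp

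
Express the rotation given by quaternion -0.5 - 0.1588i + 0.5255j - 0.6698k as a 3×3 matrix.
[[-0.4496, -0.8367, -0.3128], [0.5029, 0.0523, -0.8628], [0.7382, -0.5452, 0.3973]]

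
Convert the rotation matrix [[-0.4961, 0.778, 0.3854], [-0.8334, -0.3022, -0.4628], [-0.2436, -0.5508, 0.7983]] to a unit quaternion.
-0.5 + 0.044i - 0.3145j + 0.8057k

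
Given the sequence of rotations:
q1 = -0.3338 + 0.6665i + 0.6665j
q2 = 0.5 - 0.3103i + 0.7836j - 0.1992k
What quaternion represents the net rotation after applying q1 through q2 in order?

q2 · q1 = -0.4824 + 0.5696i - 0.0611j - 0.6626k
-0.4824 + 0.5696i - 0.0611j - 0.6626k


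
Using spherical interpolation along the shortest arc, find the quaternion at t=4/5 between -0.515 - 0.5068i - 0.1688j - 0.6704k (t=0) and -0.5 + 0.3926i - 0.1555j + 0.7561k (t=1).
0.3069 - 0.4672i + 0.0933j - 0.8239k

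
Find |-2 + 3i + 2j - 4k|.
√33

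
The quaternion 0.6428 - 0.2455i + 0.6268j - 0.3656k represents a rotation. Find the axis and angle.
axis = (-0.3205, 0.8182, -0.4773), θ = 100°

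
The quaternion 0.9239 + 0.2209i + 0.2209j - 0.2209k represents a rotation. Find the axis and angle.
axis = (√3/3, √3/3, -√3/3), θ = π/4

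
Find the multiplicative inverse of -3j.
0.3333j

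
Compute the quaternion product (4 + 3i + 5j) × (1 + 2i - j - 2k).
3 + i + 7j - 21k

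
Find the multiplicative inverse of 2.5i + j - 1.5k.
-0.2632i - 0.1053j + 0.1579k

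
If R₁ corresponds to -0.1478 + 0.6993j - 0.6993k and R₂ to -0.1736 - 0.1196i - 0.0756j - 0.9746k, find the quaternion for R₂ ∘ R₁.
-0.603 + 0.7521i - 0.1939j + 0.1818k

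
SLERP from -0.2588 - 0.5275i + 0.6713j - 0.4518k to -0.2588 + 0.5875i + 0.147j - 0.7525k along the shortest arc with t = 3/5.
-0.3316 + 0.1588i + 0.4676j - 0.8039k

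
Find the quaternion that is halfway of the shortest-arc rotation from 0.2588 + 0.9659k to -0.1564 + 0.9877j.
0.2878 - 0.6847j + 0.6696k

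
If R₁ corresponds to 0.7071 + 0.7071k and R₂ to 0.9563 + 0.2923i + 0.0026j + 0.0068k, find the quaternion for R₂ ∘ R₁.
0.6714 + 0.2085i - 0.2048j + 0.681k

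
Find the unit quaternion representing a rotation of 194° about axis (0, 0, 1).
-0.1219 + 0.9925k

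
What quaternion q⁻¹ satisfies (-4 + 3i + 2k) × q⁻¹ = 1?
-0.1379 - 0.1034i - 0.069k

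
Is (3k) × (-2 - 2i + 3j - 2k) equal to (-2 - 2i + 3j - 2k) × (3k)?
No: pq = 6 - 9i - 6j - 6k ≠ 6 + 9i + 6j - 6k = qp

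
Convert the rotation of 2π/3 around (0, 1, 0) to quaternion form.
0.5 + 0.866j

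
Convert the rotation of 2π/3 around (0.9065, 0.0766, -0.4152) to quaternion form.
0.5 + 0.7851i + 0.0663j - 0.3596k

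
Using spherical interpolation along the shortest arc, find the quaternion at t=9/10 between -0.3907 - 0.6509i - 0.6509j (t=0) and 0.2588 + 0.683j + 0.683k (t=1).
-0.2871 - 0.077i - 0.7126j - 0.6355k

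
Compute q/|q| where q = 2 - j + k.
0.8165 - 0.4082j + 0.4082k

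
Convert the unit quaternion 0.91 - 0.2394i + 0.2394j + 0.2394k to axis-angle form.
axis = (-√3/3, √3/3, √3/3), θ = 49°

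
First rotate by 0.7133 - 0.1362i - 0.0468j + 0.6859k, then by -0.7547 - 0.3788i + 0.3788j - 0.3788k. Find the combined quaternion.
-0.3124 + 0.0747i + 0.6169j - 0.7185k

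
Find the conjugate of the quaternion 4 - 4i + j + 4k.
4 + 4i - j - 4k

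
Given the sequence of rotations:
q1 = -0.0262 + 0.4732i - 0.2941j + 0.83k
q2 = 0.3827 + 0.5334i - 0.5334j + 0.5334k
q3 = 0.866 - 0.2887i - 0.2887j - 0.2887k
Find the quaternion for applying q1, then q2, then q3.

q2 · q1 = -0.862 - 0.1187i - 0.2889j + 0.3992k
q3 · q2 · q1 = -0.7489 - 0.0526i + 0.1482j + 0.6437k
-0.7489 - 0.0526i + 0.1482j + 0.6437k


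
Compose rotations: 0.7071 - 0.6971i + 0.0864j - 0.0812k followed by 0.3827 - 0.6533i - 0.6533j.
-0.1284 - 0.6757i - 0.4819j - 0.5429k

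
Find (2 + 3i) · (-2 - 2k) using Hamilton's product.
-4 - 6i + 6j - 4k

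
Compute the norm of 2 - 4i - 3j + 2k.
√33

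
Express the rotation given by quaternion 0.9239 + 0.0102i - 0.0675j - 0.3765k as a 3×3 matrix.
[[0.7074, 0.6943, -0.1324], [-0.6971, 0.7163, 0.032], [0.117, 0.0697, 0.9907]]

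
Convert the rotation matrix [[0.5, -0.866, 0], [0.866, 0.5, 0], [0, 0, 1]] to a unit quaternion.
0.866 + 0.5k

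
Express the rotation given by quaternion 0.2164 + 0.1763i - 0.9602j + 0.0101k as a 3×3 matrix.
[[-0.8442, -0.3429, -0.412], [-0.3342, 0.9376, -0.0957], [0.4191, 0.0569, -0.9061]]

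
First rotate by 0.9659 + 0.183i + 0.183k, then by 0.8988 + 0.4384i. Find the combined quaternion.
0.7879 + 0.5879i - 0.0802j + 0.1645k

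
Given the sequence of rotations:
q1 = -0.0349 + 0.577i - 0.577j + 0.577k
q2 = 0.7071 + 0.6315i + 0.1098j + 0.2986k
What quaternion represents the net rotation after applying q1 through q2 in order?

q2 · q1 = -0.498 + 0.6216i - 0.6039j - 0.0302k
-0.498 + 0.6216i - 0.6039j - 0.0302k


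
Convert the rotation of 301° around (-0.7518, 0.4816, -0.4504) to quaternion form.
-0.8704 - 0.3702i + 0.2372j - 0.2218k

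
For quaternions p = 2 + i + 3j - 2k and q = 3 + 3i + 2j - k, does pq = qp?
No: pq = -5 + 10i + 8j - 15k ≠ -5 + 8i + 18j - k = qp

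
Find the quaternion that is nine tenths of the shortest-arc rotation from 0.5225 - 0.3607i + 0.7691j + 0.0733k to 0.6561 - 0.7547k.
0.6952 - 0.048i + 0.1024j - 0.7099k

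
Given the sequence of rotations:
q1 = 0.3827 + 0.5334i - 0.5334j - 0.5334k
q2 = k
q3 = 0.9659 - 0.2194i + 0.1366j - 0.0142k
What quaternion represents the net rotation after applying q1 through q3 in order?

q2 · q1 = 0.5334 + 0.5334i + 0.5334j + 0.3827k
q3 · q2 · q1 = 0.5648 + 0.458i + 0.6645j + 0.1722k
0.5648 + 0.458i + 0.6645j + 0.1722k


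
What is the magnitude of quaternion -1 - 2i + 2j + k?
√10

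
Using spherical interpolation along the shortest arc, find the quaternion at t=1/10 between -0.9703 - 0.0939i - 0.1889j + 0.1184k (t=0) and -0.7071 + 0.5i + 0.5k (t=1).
-0.9705 - 0.0306i - 0.1736j + 0.1645k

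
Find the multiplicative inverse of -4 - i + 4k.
-0.1212 + 0.0303i - 0.1212k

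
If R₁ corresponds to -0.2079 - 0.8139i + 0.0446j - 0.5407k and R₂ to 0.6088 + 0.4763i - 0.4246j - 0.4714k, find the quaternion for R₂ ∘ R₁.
0.0251 - 0.3439i + 0.7566j - 0.5555k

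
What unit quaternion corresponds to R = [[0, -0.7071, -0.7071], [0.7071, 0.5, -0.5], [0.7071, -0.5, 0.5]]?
0.7071 - 0.5j + 0.5k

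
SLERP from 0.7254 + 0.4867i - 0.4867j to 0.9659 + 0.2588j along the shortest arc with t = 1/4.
0.8639 + 0.3917i - 0.3166j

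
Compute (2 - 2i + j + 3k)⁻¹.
0.1111 + 0.1111i - 0.0556j - 0.1667k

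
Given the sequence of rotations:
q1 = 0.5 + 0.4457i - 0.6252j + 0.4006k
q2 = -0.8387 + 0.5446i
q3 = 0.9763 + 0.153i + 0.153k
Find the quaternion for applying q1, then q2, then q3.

q2 · q1 = -0.6621 - 0.1015i + 0.3062j - 0.6765k
q3 · q2 · q1 = -0.5274 - 0.2472i + 0.3869j - 0.7149k
-0.5274 - 0.2472i + 0.3869j - 0.7149k


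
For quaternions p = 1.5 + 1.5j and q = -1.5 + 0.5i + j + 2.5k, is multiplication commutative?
No: pq = -3.75 + 4.5i - 0.75j + 3k ≠ -3.75 - 3i - 0.75j + 4.5k = qp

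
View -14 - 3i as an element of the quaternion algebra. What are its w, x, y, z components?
-14 - 3i + 0j + 0k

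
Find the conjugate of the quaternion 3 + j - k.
3 - j + k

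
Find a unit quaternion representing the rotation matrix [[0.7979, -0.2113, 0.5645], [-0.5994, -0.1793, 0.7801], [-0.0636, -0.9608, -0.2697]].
0.5807 - 0.7495i + 0.2704j - 0.1671k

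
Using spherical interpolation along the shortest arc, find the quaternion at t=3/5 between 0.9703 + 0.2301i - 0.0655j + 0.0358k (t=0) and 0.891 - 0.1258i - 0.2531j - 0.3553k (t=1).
0.9608 + 0.0182i - 0.1848j - 0.2059k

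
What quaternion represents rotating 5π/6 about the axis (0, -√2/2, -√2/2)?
0.2588 - 0.683j - 0.683k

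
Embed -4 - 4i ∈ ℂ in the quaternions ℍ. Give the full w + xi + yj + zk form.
-4 - 4i + 0j + 0k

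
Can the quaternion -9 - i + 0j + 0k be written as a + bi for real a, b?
Yes. The quaternion -9 - i has j- and k-coefficients y = z = 0, so it lies in the complex subalgebra spanned by 1 and i.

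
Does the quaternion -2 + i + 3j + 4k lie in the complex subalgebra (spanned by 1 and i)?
No. The quaternion -2 + i + 3j + 4k has j-coefficient y = 3 and k-coefficient z = 4, not both zero, so it does not lie in the complex subalgebra spanned by 1 and i.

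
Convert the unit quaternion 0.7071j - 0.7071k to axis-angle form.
axis = (0, √2/2, -√2/2), θ = π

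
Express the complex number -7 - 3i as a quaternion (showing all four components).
-7 - 3i + 0j + 0k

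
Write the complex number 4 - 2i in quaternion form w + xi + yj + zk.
4 - 2i + 0j + 0k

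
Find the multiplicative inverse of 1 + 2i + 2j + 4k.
0.04 - 0.08i - 0.08j - 0.16k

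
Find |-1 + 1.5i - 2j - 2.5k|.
3.674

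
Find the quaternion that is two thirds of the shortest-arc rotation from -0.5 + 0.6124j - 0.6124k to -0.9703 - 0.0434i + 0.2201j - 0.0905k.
-0.876 - 0.0309i + 0.3834j - 0.2911k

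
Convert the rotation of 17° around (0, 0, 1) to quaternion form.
0.989 + 0.1478k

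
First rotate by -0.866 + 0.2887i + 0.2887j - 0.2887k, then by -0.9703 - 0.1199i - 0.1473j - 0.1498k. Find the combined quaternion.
0.8742 - 0.0905i - 0.2304j + 0.4178k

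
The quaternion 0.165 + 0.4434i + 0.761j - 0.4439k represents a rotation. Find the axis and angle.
axis = (0.4496, 0.7716, -0.4501), θ = 161°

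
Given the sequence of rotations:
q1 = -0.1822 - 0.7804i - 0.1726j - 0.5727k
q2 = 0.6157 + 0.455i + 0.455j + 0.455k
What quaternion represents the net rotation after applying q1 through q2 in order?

q2 · q1 = 0.582 - 0.7454i - 0.2837j - 0.159k
0.582 - 0.7454i - 0.2837j - 0.159k


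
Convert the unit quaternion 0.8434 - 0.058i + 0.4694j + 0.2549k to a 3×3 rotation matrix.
[[0.4294, -0.4844, 0.7622], [0.3755, 0.8633, 0.3371], [-0.8214, 0.1415, 0.5526]]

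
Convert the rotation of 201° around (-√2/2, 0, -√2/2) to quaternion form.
-0.1822 - 0.6953i - 0.6953k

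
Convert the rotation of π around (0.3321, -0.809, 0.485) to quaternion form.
0.3321i - 0.809j + 0.485k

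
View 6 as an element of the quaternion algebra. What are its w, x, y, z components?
6 + 0i + 0j + 0k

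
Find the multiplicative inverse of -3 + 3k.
-0.1667 - 0.1667k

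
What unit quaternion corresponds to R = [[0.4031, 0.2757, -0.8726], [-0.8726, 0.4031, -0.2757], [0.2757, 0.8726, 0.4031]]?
0.7432 + 0.3863i - 0.3863j - 0.3863k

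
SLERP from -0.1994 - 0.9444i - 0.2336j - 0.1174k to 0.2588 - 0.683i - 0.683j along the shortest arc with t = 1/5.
-0.1084 - 0.9286i - 0.3415j - 0.097k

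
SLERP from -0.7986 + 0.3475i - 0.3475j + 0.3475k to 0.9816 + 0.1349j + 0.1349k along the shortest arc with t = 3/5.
-0.959 + 0.1482i - 0.2332j + 0.0632k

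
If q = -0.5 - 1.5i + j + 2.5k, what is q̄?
-0.5 + 1.5i - j - 2.5k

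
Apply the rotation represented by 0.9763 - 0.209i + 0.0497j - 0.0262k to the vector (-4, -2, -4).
(-4.467, -3.157, -2.465)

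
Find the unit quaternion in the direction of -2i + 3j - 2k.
-0.4851i + 0.7276j - 0.4851k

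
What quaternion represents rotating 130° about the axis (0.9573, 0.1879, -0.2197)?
0.4226 + 0.8676i + 0.1703j - 0.1991k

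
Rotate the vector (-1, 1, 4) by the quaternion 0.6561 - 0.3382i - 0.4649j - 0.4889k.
(-0.251, 4.214, 0.426)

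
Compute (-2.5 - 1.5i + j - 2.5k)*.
-2.5 + 1.5i - j + 2.5k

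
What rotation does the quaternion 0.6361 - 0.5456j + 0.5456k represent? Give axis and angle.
axis = (0, -√2/2, √2/2), θ = 101°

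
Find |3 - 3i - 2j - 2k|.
√26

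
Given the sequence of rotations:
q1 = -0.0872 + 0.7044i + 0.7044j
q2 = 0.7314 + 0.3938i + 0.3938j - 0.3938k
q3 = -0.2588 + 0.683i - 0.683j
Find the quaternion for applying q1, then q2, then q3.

q2 · q1 = -0.6186 + 0.7583i + 0.2035j + 0.0343k
q3 · q2 · q1 = -0.2188 - 0.6422i + 0.3464j + 0.648k
-0.2188 - 0.6422i + 0.3464j + 0.648k


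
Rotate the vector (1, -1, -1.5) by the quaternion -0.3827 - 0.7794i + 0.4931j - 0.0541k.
(1.758, 0.468, 0.97)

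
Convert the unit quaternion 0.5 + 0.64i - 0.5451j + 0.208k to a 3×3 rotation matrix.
[[0.3192, -0.9057, -0.2789], [-0.4897, 0.0943, -0.8668], [0.8113, 0.4132, -0.4135]]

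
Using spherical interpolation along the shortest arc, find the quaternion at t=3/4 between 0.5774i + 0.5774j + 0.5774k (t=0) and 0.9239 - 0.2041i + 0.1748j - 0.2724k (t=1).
-0.8123 + 0.3799i + 0.0468j + 0.44k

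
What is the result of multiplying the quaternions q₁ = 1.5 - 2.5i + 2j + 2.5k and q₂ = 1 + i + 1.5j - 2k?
6 - 8.75i + 1.75j - 6.25k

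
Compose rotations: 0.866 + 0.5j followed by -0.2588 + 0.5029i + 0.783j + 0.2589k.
-0.6156 + 0.3061i + 0.5487j + 0.4757k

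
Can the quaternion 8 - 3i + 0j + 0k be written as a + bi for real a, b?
Yes. The quaternion 8 - 3i has j- and k-coefficients y = z = 0, so it lies in the complex subalgebra spanned by 1 and i.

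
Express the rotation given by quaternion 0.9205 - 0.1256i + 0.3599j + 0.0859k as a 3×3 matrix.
[[0.7262, -0.2485, 0.641], [0.0677, 0.9537, 0.2931], [-0.6842, -0.1694, 0.7094]]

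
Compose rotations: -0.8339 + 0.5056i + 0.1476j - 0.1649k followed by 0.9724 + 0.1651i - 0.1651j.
-0.87 + 0.3812i + 0.3084j - 0.0525k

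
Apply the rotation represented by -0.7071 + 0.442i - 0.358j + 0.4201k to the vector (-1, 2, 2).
(1.92, 2.072, -1.011)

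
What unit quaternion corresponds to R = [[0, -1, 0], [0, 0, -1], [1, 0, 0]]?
0.5 + 0.5i - 0.5j + 0.5k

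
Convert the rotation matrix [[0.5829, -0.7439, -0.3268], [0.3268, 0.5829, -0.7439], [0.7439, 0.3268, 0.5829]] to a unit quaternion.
0.829 + 0.3229i - 0.3229j + 0.3229k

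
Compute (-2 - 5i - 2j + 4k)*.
-2 + 5i + 2j - 4k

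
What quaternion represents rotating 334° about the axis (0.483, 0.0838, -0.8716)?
-0.9744 + 0.1087i + 0.0189j - 0.1961k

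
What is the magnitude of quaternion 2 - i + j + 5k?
√31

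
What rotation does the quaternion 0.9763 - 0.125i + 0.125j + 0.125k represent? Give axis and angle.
axis = (-√3/3, √3/3, √3/3), θ = 25°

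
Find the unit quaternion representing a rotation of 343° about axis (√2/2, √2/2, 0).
-0.989 + 0.1045i + 0.1045j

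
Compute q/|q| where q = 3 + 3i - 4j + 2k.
0.4867 + 0.4867i - 0.6489j + 0.3244k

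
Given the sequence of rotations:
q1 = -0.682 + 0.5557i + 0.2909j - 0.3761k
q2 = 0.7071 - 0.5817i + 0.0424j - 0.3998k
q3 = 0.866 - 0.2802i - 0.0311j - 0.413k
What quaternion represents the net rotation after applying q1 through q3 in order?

q2 · q1 = -0.3217 + 0.89i - 0.2642j - 0.1861k
q3 · q2 · q1 = -0.1143 + 0.7576i - 0.6385j + 0.0734k
-0.1143 + 0.7576i - 0.6385j + 0.0734k
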